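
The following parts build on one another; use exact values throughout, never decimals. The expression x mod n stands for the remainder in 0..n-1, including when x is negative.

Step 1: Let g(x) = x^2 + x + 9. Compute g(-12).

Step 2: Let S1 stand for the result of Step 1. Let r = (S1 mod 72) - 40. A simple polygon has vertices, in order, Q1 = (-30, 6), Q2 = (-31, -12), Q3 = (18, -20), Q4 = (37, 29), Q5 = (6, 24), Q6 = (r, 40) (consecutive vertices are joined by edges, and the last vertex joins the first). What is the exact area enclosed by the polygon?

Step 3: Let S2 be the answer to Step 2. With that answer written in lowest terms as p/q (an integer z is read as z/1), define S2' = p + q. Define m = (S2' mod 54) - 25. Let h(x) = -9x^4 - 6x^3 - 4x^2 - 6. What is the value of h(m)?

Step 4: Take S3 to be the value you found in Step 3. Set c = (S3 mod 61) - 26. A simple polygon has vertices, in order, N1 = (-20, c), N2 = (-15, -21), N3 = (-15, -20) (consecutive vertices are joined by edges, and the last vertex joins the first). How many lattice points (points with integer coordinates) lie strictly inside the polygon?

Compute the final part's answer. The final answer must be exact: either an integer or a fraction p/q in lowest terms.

0

Step 1: 1*(-12)^2 + 1*(-12)^1 + 9 = (144) + (-12) + (9) = 141; answer 141
Step 2: S1 = 141; r = 29; cross terms: (-30*-12 - -31*6)=546, (-31*-20 - 18*-12)=836, (18*29 - 37*-20)=1262, (37*24 - 6*29)=714, (6*40 - 29*24)=-456, (29*6 - -30*40)=1374; twice the area = |4276| = 4276; area = 2138; answer 2138
Step 3: S2 = 2138; threaded value p + q = 2139; m = 8; -9*(8)^4 - 6*(8)^3 - 4*(8)^2 - 6 = (-36864) + (-3072) + (-256) + (-6) = -40198; answer -40198
Step 4: S3 = -40198; c = -25; cross terms: (-20*-21 - -15*-25)=45, (-15*-20 - -15*-21)=-15, (-15*-25 - -20*-20)=-25; twice the area = |5| = 5; area = 5/2; boundary points = 1 + 1 + 5 = 7; strictly interior points = area - boundary/2 + 1 = 0; answer 0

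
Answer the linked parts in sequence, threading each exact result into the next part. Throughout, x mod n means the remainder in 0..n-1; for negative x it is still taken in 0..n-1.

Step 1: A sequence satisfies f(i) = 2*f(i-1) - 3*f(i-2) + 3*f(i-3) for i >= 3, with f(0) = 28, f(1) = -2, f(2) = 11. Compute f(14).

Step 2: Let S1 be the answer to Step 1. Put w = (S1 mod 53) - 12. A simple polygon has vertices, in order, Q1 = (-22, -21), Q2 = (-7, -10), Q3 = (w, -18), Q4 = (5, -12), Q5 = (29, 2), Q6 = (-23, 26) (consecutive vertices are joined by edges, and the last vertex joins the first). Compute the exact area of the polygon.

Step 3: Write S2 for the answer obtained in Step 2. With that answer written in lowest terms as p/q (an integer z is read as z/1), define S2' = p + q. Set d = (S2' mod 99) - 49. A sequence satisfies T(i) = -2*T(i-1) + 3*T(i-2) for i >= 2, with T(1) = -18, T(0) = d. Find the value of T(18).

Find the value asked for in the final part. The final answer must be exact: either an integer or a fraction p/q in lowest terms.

3971060025

Step 1: f(3) = 2*(11) - 3*(-2) + 3*(28) = 112; iterating: f(3)=112, f(4)=185, f(5)=67, f(6)=-85, f(7)=184, f(8)=824, f(9)=841, f(10)=-238, f(11)=-527, f(12)=2183, f(13)=5233, f(14)=2336; answer 2336
Step 2: S1 = 2336; w = -8; cross terms: (-22*-10 - -7*-21)=73, (-7*-18 - -8*-10)=46, (-8*-12 - 5*-18)=186, (5*2 - 29*-12)=358, (29*26 - -23*2)=800, (-23*-21 - -22*26)=1055; twice the area = |2518| = 2518; area = 1259; answer 1259
Step 3: S2 = 1259; threaded value p + q = 1260; d = 23; T(2) = -2*(-18) + 3*(23) = 105; iterating: T(2)=105, T(3)=-264, T(4)=843, T(5)=-2478, T(6)=7485, T(7)=-22404, T(8)=67263, T(9)=-201738, T(10)=605265, T(11)=-1815744, T(12)=5447283, T(13)=-16341798, T(14)=49025445, T(15)=-147076284, T(16)=441228903, T(17)=-1323686658, T(18)=3971060025; answer 3971060025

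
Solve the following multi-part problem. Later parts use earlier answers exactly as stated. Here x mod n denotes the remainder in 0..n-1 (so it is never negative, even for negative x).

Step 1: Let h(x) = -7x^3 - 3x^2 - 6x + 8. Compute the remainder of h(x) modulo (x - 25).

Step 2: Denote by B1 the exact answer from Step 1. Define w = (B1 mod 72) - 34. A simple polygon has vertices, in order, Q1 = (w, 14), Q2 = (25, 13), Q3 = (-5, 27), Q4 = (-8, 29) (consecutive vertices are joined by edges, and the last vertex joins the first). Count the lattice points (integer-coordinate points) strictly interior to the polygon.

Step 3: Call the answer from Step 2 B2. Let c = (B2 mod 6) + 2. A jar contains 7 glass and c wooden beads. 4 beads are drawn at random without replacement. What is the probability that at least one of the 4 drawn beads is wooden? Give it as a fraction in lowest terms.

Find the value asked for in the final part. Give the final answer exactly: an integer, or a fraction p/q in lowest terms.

136/143

Step 1: remainder = value at the root: -7*(25)^3 - 3*(25)^2 - 6*(25)^1 + 8 = (-109375) + (-1875) + (-150) + (8) = -111392; answer -111392
Step 2: B1 = -111392; w = 30; cross terms: (30*13 - 25*14)=40, (25*27 - -5*13)=740, (-5*29 - -8*27)=71, (-8*14 - 30*29)=-982; twice the area = |-131| = 131; area = 131/2; boundary points = 1 + 2 + 1 + 1 = 5; strictly interior points = area - boundary/2 + 1 = 64; answer 64
Step 3: B2 = 64; c = 6; total draws C(13,4) = 715; complement C(7,4) = 35; favorable 715 - 35 = 680; P = 136/143; answer 136/143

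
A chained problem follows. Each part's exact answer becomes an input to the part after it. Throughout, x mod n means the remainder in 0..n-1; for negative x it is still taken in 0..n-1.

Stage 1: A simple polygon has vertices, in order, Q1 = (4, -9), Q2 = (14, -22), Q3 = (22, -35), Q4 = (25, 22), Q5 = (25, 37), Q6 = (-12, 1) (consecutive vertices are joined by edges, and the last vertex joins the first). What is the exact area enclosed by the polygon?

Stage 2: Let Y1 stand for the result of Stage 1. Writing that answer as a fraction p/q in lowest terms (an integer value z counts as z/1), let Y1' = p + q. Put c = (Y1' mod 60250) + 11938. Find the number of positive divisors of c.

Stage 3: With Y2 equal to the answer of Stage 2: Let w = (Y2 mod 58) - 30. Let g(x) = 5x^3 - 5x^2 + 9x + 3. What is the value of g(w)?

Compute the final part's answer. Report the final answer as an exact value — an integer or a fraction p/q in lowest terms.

Stage 1: cross terms: (4*-22 - 14*-9)=38, (14*-35 - 22*-22)=-6, (22*22 - 25*-35)=1359, (25*37 - 25*22)=375, (25*1 - -12*37)=469, (-12*-9 - 4*1)=104; twice the area = |2339| = 2339; area = 2339/2; answer 2339/2
Stage 2: Y1 = 2339/2; threaded value p + q = 2341; c = 14279; 14279 = 109 * 131; number of divisors = (1+1) * (1+1) = 4; answer 4
Stage 3: Y2 = 4; w = -26; 5*(-26)^3 - 5*(-26)^2 + 9*(-26)^1 + 3 = (-87880) + (-3380) + (-234) + (3) = -91491; answer -91491

-91491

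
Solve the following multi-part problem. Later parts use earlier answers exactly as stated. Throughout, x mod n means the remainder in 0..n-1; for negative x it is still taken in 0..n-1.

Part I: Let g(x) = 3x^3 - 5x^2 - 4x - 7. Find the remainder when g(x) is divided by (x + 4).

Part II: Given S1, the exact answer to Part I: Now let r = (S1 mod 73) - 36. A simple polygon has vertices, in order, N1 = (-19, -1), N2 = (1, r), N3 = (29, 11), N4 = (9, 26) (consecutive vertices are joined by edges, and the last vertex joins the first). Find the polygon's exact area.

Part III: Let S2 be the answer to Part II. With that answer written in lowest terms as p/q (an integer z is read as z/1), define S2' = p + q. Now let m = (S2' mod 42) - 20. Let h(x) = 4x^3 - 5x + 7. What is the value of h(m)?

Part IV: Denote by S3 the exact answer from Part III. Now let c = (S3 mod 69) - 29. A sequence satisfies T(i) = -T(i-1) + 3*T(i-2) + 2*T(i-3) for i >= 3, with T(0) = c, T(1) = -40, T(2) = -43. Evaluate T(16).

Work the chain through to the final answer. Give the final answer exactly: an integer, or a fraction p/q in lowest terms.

Part I: remainder = value at the root: 3*(-4)^3 - 5*(-4)^2 - 4*(-4)^1 - 7 = (-192) + (-80) + (16) + (-7) = -263; answer -263
Part II: S1 = -263; r = -7; cross terms: (-19*-7 - 1*-1)=134, (1*11 - 29*-7)=214, (29*26 - 9*11)=655, (9*-1 - -19*26)=485; twice the area = |1488| = 1488; area = 744; answer 744
Part III: S2 = 744; threaded value p + q = 745; m = 11; 4*(11)^3 - 5*(11)^1 + 7 = (5324) + (-55) + (7) = 5276; answer 5276
Part IV: S3 = 5276; c = 3; T(3) = -1*(-43) + 3*(-40) + 2*(3) = -71; iterating: T(3)=-71, T(4)=-138, T(5)=-161, T(6)=-395, T(7)=-364, T(8)=-1143, T(9)=-739, T(10)=-3418, T(11)=-1085, T(12)=-10647, T(13)=556, T(14)=-34667, T(15)=15041, T(16)=-117930; answer -117930

-117930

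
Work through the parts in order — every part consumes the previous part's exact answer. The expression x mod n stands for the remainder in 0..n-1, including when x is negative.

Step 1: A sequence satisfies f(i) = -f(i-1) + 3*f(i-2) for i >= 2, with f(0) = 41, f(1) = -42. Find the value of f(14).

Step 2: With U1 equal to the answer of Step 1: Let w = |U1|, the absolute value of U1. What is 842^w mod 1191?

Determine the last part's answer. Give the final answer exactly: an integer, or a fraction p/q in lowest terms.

Step 1: f(2) = -1*(-42) + 3*(41) = 165; iterating: f(2)=165, f(3)=-291, f(4)=786, f(5)=-1659, f(6)=4017, f(7)=-8994, f(8)=21045, f(9)=-48027, f(10)=111162, f(11)=-255243, f(12)=588729, f(13)=-1354458, f(14)=3120645; answer 3120645
Step 2: U1 = 3120645; w = 3120645; squarings mod 1191: 842^1=842, 842^2=319, 842^4=526, 842^8=364, 842^16=295, 842^32=82, 842^64=769, 842^128=625, 842^256=1168, 842^512=529, 842^1024=1147, 842^2048=745, 842^4096=19, 842^8192=361, 842^16384=502, 842^32768=703, 842^65536=1135, 842^131072=754, 842^262144=409, 842^524288=541, 842^1048576=886, 842^2097152=127; 842^3120645 = 842^1 * 842^4 * 842^512 * 842^1024 * 842^2048 * 842^4096 * 842^32768 * 842^65536 * 842^131072 * 842^262144 * 842^524288 * 842^2097152 = 35 (mod 1191); answer 35

35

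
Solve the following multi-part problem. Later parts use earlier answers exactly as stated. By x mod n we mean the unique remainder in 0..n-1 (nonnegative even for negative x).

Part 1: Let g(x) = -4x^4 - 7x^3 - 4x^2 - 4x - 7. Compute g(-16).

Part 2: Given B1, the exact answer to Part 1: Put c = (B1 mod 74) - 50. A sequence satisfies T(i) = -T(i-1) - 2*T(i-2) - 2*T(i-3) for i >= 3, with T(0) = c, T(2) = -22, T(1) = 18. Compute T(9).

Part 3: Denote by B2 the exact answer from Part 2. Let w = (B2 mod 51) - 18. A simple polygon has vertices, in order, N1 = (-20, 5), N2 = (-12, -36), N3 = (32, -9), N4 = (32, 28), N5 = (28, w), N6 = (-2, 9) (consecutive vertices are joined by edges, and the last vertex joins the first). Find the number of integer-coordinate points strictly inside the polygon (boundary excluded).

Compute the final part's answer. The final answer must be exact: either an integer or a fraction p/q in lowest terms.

1810

Part 1: -4*(-16)^4 - 7*(-16)^3 - 4*(-16)^2 - 4*(-16)^1 - 7 = (-262144) + (28672) + (-1024) + (64) + (-7) = -234439; answer -234439
Part 2: B1 = -234439; c = 17; T(3) = -1*(-22) - 2*(18) - 2*(17) = -48; iterating: T(3)=-48, T(4)=56, T(5)=84, T(6)=-100, T(7)=-180, T(8)=212, T(9)=348; answer 348
Part 3: B2 = 348; w = 24; cross terms: (-20*-36 - -12*5)=780, (-12*-9 - 32*-36)=1260, (32*28 - 32*-9)=1184, (32*24 - 28*28)=-16, (28*9 - -2*24)=300, (-2*5 - -20*9)=170; twice the area = |3678| = 3678; area = 1839; boundary points = 1 + 1 + 37 + 4 + 15 + 2 = 60; strictly interior points = area - boundary/2 + 1 = 1810; answer 1810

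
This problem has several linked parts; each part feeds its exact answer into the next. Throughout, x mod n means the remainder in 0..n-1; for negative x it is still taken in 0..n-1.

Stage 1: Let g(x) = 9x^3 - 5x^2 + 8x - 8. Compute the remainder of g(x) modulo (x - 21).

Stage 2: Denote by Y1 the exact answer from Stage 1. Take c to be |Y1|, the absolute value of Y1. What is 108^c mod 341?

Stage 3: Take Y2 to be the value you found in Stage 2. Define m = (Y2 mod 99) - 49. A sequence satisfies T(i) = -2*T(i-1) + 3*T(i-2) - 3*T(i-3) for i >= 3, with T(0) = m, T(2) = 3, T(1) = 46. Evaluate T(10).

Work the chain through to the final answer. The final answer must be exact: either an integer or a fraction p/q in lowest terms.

Stage 1: remainder = value at the root: 9*(21)^3 - 5*(21)^2 + 8*(21)^1 - 8 = (83349) + (-2205) + (168) + (-8) = 81304; answer 81304
Stage 2: Y1 = 81304; c = 81304; squarings mod 341: 108^1=108, 108^2=70, 108^4=126, 108^8=190, 108^16=295, 108^32=70, 108^64=126, 108^128=190, 108^256=295, 108^512=70, 108^1024=126, 108^2048=190, 108^4096=295, 108^8192=70, 108^16384=126, 108^32768=190, 108^65536=295; 108^81304 = 108^8 * 108^16 * 108^128 * 108^256 * 108^1024 * 108^2048 * 108^4096 * 108^8192 * 108^65536 = 126 (mod 341); answer 126
Stage 3: Y2 = 126; m = -22; T(3) = -2*(3) + 3*(46) - 3*(-22) = 198; iterating: T(3)=198, T(4)=-525, T(5)=1635, T(6)=-5439, T(7)=17358, T(8)=-55938, T(9)=180267, T(10)=-580422; answer -580422

-580422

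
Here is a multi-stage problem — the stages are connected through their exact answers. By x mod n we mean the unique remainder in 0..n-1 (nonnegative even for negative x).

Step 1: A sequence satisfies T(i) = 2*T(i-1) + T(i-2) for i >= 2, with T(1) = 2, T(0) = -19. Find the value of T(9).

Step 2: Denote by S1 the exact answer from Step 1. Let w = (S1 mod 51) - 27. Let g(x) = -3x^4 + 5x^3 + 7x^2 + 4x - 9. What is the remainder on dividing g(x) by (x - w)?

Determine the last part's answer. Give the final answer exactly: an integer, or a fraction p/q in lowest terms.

-1064

Step 1: T(2) = 2*(2) + 1*(-19) = -15; iterating: T(2)=-15, T(3)=-28, T(4)=-71, T(5)=-170, T(6)=-411, T(7)=-992, T(8)=-2395, T(9)=-5782; answer -5782
Step 2: S1 = -5782; w = 5; remainder = value at the root: -3*(5)^4 + 5*(5)^3 + 7*(5)^2 + 4*(5)^1 - 9 = (-1875) + (625) + (175) + (20) + (-9) = -1064; answer -1064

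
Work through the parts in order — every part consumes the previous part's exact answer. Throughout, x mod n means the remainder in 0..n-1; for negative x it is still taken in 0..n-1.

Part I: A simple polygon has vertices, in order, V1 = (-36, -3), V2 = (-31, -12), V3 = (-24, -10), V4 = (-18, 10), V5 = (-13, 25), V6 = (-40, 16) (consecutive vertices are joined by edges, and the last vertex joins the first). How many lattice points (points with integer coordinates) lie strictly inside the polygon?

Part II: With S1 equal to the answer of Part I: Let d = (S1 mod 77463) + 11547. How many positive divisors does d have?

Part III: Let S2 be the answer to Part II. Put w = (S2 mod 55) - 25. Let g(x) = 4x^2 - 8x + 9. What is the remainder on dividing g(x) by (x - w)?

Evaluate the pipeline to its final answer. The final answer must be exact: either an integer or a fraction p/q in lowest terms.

1301

Part I: cross terms: (-36*-12 - -31*-3)=339, (-31*-10 - -24*-12)=22, (-24*10 - -18*-10)=-420, (-18*25 - -13*10)=-320, (-13*16 - -40*25)=792, (-40*-3 - -36*16)=696; twice the area = |1109| = 1109; area = 1109/2; boundary points = 1 + 1 + 2 + 5 + 9 + 1 = 19; strictly interior points = area - boundary/2 + 1 = 546; answer 546
Part II: S1 = 546; d = 12093; 12093 = 3 * 29 * 139; number of divisors = (1+1) * (1+1) * (1+1) = 8; answer 8
Part III: S2 = 8; w = -17; remainder = value at the root: 4*(-17)^2 - 8*(-17)^1 + 9 = (1156) + (136) + (9) = 1301; answer 1301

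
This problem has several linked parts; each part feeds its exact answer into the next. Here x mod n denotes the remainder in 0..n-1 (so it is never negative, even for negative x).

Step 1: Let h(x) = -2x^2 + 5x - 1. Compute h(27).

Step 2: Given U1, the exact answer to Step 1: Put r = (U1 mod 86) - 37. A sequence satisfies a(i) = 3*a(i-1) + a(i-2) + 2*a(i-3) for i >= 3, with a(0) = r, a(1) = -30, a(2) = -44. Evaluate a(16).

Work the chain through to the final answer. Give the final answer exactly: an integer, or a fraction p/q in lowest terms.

Step 1: -2*(27)^2 + 5*(27)^1 - 1 = (-1458) + (135) + (-1) = -1324; answer -1324
Step 2: U1 = -1324; r = 15; a(3) = 3*(-44) + 1*(-30) + 2*(15) = -132; iterating: a(3)=-132, a(4)=-500, a(5)=-1720, a(6)=-5924, a(7)=-20492, a(8)=-70840, a(9)=-244860, a(10)=-846404, a(11)=-2925752, a(12)=-10113380, a(13)=-34958700, a(14)=-120840984, a(15)=-417708412, a(16)=-1443883620; answer -1443883620

-1443883620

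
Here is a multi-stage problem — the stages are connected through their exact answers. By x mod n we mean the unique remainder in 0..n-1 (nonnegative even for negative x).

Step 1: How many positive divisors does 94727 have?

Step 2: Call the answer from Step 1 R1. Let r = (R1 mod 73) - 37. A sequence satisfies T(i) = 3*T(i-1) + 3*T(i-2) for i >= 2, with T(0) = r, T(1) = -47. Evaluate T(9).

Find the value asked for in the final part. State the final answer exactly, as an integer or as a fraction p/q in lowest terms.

-2637927

Step 1: 94727 is prime, so its only divisors are 1 and 94727; count = 2; answer 2
Step 2: R1 = 2; r = -35; T(2) = 3*(-47) + 3*(-35) = -246; iterating: T(2)=-246, T(3)=-879, T(4)=-3375, T(5)=-12762, T(6)=-48411, T(7)=-183519, T(8)=-695790, T(9)=-2637927; answer -2637927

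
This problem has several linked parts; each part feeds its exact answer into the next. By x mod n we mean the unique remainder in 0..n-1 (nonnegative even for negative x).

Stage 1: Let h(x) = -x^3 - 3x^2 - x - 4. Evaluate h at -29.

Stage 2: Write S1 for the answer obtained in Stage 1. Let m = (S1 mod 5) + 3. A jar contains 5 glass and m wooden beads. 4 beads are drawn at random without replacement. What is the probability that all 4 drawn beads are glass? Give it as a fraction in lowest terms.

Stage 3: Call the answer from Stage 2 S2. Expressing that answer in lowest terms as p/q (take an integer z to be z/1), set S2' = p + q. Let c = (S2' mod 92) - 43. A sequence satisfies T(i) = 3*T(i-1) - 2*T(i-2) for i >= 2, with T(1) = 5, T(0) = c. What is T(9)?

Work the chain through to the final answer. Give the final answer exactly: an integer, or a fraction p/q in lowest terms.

4595

Stage 1: -1*(-29)^3 - 3*(-29)^2 - 1*(-29)^1 - 4 = (24389) + (-2523) + (29) + (-4) = 21891; answer 21891
Stage 2: S1 = 21891; m = 4; total draws C(9,4) = 126; favorable C(5,4) = 5; P = 5/126; answer 5/126
Stage 3: S2 = 5/126; threaded value p + q = 131; c = -4; T(2) = 3*(5) - 2*(-4) = 23; iterating: T(2)=23, T(3)=59, T(4)=131, T(5)=275, T(6)=563, T(7)=1139, T(8)=2291, T(9)=4595; answer 4595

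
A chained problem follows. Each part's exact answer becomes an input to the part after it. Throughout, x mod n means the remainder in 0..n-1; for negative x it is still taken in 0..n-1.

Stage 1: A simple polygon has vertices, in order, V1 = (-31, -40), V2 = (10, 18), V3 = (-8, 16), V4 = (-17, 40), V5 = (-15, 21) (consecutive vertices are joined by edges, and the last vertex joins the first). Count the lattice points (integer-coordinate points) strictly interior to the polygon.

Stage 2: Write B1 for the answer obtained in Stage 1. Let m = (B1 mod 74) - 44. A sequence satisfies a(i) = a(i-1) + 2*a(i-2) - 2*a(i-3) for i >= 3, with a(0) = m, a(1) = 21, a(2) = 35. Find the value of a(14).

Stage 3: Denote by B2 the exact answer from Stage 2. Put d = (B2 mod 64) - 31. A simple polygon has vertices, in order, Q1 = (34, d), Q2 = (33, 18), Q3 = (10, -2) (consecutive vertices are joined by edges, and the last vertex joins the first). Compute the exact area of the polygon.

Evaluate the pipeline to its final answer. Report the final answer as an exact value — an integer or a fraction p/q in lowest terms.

Stage 1: cross terms: (-31*18 - 10*-40)=-158, (10*16 - -8*18)=304, (-8*40 - -17*16)=-48, (-17*21 - -15*40)=243, (-15*-40 - -31*21)=1251; twice the area = |1592| = 1592; area = 796; boundary points = 1 + 2 + 3 + 1 + 1 = 8; strictly interior points = area - boundary/2 + 1 = 793; answer 793
Stage 2: B1 = 793; m = 9; a(3) = 1*(35) + 2*(21) - 2*(9) = 59; iterating: a(3)=59, a(4)=87, a(5)=135, a(6)=191, a(7)=287, a(8)=399, a(9)=591, a(10)=815, a(11)=1199, a(12)=1647, a(13)=2415, a(14)=3311; answer 3311
Stage 3: B2 = 3311; d = 16; cross terms: (34*18 - 33*16)=84, (33*-2 - 10*18)=-246, (10*16 - 34*-2)=228; twice the area = |66| = 66; area = 33; answer 33

33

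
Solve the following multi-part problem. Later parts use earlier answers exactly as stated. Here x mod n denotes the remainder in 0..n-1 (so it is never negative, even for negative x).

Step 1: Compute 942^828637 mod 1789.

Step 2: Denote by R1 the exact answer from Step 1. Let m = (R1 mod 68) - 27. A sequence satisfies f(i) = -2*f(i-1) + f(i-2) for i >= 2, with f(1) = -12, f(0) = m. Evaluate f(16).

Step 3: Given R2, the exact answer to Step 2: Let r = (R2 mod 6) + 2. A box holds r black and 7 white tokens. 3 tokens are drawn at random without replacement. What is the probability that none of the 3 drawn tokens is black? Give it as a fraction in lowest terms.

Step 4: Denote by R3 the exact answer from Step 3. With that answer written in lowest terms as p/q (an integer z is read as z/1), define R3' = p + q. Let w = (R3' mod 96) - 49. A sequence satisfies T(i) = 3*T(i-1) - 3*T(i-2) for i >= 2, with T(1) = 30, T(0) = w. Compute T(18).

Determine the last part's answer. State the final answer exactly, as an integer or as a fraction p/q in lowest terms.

Step 1: squarings mod 1789: 942^1=942, 942^2=20, 942^4=400, 942^8=779, 942^16=370, 942^32=936, 942^64=1275, 942^128=1213, 942^256=811, 942^512=1158, 942^1024=1003, 942^2048=591, 942^4096=426, 942^8192=787, 942^16384=375, 942^32768=1083, 942^65536=1094, 942^131072=1784, 942^262144=25, 942^524288=625; 942^828637 = 942^1 * 942^4 * 942^8 * 942^16 * 942^64 * 942^128 * 942^1024 * 942^8192 * 942^32768 * 942^262144 * 942^524288 = 358 (mod 1789); answer 358
Step 2: R1 = 358; m = -9; f(2) = -2*(-12) + 1*(-9) = 15; iterating: f(2)=15, f(3)=-42, f(4)=99, f(5)=-240, f(6)=579, f(7)=-1398, f(8)=3375, f(9)=-8148, f(10)=19671, f(11)=-47490, f(12)=114651, f(13)=-276792, f(14)=668235, f(15)=-1613262, f(16)=3894759; answer 3894759
Step 3: R2 = 3894759; r = 5; total draws C(12,3) = 220; favorable C(7,3) = 35; P = 7/44; answer 7/44
Step 4: R3 = 7/44; threaded value p + q = 51; w = 2; T(2) = 3*(30) - 3*(2) = 84; iterating: T(2)=84, T(3)=162, T(4)=234, T(5)=216, T(6)=-54, T(7)=-810, T(8)=-2268, T(9)=-4374, T(10)=-6318, T(11)=-5832, T(12)=1458, T(13)=21870, T(14)=61236, T(15)=118098, T(16)=170586, T(17)=157464, T(18)=-39366; answer -39366

-39366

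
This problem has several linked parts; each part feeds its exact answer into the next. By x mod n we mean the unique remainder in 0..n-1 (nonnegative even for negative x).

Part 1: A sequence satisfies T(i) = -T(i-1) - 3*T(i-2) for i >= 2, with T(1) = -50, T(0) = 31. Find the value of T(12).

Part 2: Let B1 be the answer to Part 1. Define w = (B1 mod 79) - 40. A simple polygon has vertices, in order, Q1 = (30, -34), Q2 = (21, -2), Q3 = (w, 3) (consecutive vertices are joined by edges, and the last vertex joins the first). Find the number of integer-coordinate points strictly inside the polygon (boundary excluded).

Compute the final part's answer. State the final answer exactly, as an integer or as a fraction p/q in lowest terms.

409

Part 1: T(2) = -1*(-50) - 3*(31) = -43; iterating: T(2)=-43, T(3)=193, T(4)=-64, T(5)=-515, T(6)=707, T(7)=838, T(8)=-2959, T(9)=445, T(10)=8432, T(11)=-9767, T(12)=-15529; answer -15529
Part 2: B1 = -15529; w = -6; cross terms: (30*-2 - 21*-34)=654, (21*3 - -6*-2)=51, (-6*-34 - 30*3)=114; twice the area = |819| = 819; area = 819/2; boundary points = 1 + 1 + 1 = 3; strictly interior points = area - boundary/2 + 1 = 409; answer 409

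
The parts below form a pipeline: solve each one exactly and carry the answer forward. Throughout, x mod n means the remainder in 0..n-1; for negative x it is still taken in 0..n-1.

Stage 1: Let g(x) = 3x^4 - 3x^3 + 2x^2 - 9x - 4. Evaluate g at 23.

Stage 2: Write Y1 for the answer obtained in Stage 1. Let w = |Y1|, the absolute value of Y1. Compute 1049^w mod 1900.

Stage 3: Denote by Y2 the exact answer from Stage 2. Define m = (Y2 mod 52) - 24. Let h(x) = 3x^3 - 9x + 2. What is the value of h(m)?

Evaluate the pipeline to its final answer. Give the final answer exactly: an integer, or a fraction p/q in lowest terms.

Stage 1: 3*(23)^4 - 3*(23)^3 + 2*(23)^2 - 9*(23)^1 - 4 = (839523) + (-36501) + (1058) + (-207) + (-4) = 803869; answer 803869
Stage 2: Y1 = 803869; w = 803869; squarings mod 1900: 1049^1=1049, 1049^2=301, 1049^4=1301, 1049^8=1601, 1049^16=101, 1049^32=701, 1049^64=1201, 1049^128=301, 1049^256=1301, 1049^512=1601, 1049^1024=101, 1049^2048=701, 1049^4096=1201, 1049^8192=301, 1049^16384=1301, 1049^32768=1601, 1049^65536=101, 1049^131072=701, 1049^262144=1201, 1049^524288=301; 1049^803869 = 1049^1 * 1049^4 * 1049^8 * 1049^16 * 1049^1024 * 1049^16384 * 1049^262144 * 1049^524288 = 1849 (mod 1900); answer 1849
Stage 3: Y2 = 1849; m = 5; 3*(5)^3 - 9*(5)^1 + 2 = (375) + (-45) + (2) = 332; answer 332

332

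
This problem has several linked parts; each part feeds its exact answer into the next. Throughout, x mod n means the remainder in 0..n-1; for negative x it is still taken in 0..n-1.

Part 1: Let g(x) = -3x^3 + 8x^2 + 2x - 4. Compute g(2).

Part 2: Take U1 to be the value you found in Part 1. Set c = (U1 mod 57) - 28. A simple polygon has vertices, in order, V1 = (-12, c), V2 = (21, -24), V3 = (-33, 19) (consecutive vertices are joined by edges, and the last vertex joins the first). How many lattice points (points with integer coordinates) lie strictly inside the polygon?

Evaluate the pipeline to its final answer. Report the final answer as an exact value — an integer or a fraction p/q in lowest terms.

600

Part 1: -3*(2)^3 + 8*(2)^2 + 2*(2)^1 - 4 = (-24) + (32) + (4) + (-4) = 8; answer 8
Part 2: U1 = 8; c = -20; cross terms: (-12*-24 - 21*-20)=708, (21*19 - -33*-24)=-393, (-33*-20 - -12*19)=888; twice the area = |1203| = 1203; area = 1203/2; boundary points = 1 + 1 + 3 = 5; strictly interior points = area - boundary/2 + 1 = 600; answer 600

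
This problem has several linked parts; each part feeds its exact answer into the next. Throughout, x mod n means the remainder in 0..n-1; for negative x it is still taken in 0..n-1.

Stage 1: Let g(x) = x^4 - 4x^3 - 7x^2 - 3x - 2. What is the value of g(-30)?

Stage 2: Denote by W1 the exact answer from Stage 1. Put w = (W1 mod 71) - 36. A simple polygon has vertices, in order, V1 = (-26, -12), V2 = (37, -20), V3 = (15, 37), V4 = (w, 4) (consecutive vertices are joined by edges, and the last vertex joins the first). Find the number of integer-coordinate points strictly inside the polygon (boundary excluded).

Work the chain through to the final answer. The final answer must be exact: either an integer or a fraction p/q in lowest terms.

2130

Stage 1: 1*(-30)^4 - 4*(-30)^3 - 7*(-30)^2 - 3*(-30)^1 - 2 = (810000) + (108000) + (-6300) + (90) + (-2) = 911788; answer 911788
Stage 2: W1 = 911788; w = -30; cross terms: (-26*-20 - 37*-12)=964, (37*37 - 15*-20)=1669, (15*4 - -30*37)=1170, (-30*-12 - -26*4)=464; twice the area = |4267| = 4267; area = 4267/2; boundary points = 1 + 1 + 3 + 4 = 9; strictly interior points = area - boundary/2 + 1 = 2130; answer 2130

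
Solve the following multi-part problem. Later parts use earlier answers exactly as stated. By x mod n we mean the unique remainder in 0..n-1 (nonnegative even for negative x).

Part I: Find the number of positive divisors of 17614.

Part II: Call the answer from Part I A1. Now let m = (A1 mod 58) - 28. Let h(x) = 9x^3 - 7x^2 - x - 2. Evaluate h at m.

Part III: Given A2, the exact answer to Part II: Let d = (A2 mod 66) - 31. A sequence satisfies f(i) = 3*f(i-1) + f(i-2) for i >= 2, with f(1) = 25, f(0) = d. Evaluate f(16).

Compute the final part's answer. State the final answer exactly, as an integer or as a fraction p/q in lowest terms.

Part I: 17614 = 2 * 8807; number of divisors = (1+1) * (1+1) = 4; answer 4
Part II: A1 = 4; m = -24; 9*(-24)^3 - 7*(-24)^2 - 1*(-24)^1 - 2 = (-124416) + (-4032) + (24) + (-2) = -128426; answer -128426
Part III: A2 = -128426; d = -21; f(2) = 3*(25) + 1*(-21) = 54; iterating: f(2)=54, f(3)=187, f(4)=615, f(5)=2032, f(6)=6711, f(7)=22165, f(8)=73206, f(9)=241783, f(10)=798555, f(11)=2637448, f(12)=8710899, f(13)=28770145, f(14)=95021334, f(15)=313834147, f(16)=1036523775; answer 1036523775

1036523775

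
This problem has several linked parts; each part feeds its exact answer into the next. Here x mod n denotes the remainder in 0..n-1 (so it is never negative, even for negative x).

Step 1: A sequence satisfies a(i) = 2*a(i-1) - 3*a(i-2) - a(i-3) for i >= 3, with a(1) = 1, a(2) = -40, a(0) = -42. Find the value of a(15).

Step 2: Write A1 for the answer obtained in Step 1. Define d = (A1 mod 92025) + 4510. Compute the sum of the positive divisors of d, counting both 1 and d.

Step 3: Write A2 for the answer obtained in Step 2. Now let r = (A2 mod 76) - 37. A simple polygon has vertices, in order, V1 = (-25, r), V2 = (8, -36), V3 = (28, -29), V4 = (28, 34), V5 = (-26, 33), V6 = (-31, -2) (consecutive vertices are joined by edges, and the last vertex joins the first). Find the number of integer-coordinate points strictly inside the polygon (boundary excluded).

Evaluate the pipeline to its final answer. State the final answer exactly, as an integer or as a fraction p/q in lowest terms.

3355

Step 1: a(3) = 2*(-40) - 3*(1) - 1*(-42) = -41; iterating: a(3)=-41, a(4)=37, a(5)=237, a(6)=404, a(7)=60, a(8)=-1329, a(9)=-3242, a(10)=-2557, a(11)=5941, a(12)=22795, a(13)=30324, a(14)=-13678, a(15)=-141123; answer -141123
Step 2: A1 = -141123; d = 47437; 47437 = 13 * 41 * 89; sigma = (1 + 13) * (1 + 41) * (1 + 89) = 14 * 42 * 90 = 52920; answer 52920
Step 3: A2 = 52920; r = -13; cross terms: (-25*-36 - 8*-13)=1004, (8*-29 - 28*-36)=776, (28*34 - 28*-29)=1764, (28*33 - -26*34)=1808, (-26*-2 - -31*33)=1075, (-31*-13 - -25*-2)=353; twice the area = |6780| = 6780; area = 3390; boundary points = 1 + 1 + 63 + 1 + 5 + 1 = 72; strictly interior points = area - boundary/2 + 1 = 3355; answer 3355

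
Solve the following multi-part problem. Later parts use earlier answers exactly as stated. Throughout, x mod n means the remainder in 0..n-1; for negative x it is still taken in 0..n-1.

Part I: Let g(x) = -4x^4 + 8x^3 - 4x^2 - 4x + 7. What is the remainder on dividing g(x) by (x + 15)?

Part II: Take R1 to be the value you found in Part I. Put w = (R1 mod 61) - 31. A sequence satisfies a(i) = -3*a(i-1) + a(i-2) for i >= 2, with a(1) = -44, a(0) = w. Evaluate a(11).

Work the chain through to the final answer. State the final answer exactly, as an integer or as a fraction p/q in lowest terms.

-5025728

Part I: remainder = value at the root: -4*(-15)^4 + 8*(-15)^3 - 4*(-15)^2 - 4*(-15)^1 + 7 = (-202500) + (-27000) + (-900) + (60) + (7) = -230333; answer -230333
Part II: R1 = -230333; w = -28; a(2) = -3*(-44) + 1*(-28) = 104; iterating: a(2)=104, a(3)=-356, a(4)=1172, a(5)=-3872, a(6)=12788, a(7)=-42236, a(8)=139496, a(9)=-460724, a(10)=1521668, a(11)=-5025728; answer -5025728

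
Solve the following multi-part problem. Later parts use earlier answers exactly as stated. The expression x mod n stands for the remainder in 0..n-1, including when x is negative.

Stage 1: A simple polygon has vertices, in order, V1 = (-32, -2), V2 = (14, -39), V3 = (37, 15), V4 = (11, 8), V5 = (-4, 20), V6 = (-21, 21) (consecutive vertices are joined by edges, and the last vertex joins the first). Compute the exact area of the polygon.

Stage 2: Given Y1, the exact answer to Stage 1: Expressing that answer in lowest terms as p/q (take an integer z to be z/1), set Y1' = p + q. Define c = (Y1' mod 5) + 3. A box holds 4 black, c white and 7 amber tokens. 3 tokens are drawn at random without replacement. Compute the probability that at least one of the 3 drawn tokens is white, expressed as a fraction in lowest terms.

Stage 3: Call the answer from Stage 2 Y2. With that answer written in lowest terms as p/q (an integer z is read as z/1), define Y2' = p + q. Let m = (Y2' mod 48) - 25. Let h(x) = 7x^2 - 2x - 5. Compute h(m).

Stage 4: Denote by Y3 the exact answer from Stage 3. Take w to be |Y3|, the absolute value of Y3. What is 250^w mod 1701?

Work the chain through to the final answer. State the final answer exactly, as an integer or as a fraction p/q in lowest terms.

Stage 1: cross terms: (-32*-39 - 14*-2)=1276, (14*15 - 37*-39)=1653, (37*8 - 11*15)=131, (11*20 - -4*8)=252, (-4*21 - -21*20)=336, (-21*-2 - -32*21)=714; twice the area = |4362| = 4362; area = 2181; answer 2181
Stage 2: Y1 = 2181; threaded value p + q = 2182; c = 5; total draws C(16,3) = 560; complement C(11,3) = 165; favorable 560 - 165 = 395; P = 79/112; answer 79/112
Stage 3: Y2 = 79/112; threaded value p + q = 191; m = 22; 7*(22)^2 - 2*(22)^1 - 5 = (3388) + (-44) + (-5) = 3339; answer 3339
Stage 4: Y3 = 3339; w = 3339; squarings mod 1701: 250^1=250, 250^2=1264, 250^4=457, 250^8=1327, 250^16=394, 250^32=445, 250^64=709, 250^128=886, 250^256=835, 250^512=1516, 250^1024=205, 250^2048=1201; 250^3339 = 250^1 * 250^2 * 250^8 * 250^256 * 250^1024 * 250^2048 = 1567 (mod 1701); answer 1567

1567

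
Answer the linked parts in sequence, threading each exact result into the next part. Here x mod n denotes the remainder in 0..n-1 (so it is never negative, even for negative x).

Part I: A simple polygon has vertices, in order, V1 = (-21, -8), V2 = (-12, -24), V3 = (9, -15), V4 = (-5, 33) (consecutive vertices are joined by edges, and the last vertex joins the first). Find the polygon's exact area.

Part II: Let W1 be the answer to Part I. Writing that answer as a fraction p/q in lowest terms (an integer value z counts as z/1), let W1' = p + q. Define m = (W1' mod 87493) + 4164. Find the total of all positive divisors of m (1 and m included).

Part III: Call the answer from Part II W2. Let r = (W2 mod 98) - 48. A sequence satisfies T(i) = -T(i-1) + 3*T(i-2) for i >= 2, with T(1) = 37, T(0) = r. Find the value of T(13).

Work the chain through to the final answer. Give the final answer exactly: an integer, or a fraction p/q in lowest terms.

Part I: cross terms: (-21*-24 - -12*-8)=408, (-12*-15 - 9*-24)=396, (9*33 - -5*-15)=222, (-5*-8 - -21*33)=733; twice the area = |1759| = 1759; area = 1759/2; answer 1759/2
Part II: W1 = 1759/2; threaded value p + q = 1761; m = 5925; 5925 = 3 * 5^2 * 79; sigma = (1 + 3) * (1 + 5 + 25) * (1 + 79) = 4 * 31 * 80 = 9920; answer 9920
Part III: W2 = 9920; r = -26; T(2) = -1*(37) + 3*(-26) = -115; iterating: T(2)=-115, T(3)=226, T(4)=-571, T(5)=1249, T(6)=-2962, T(7)=6709, T(8)=-15595, T(9)=35722, T(10)=-82507, T(11)=189673, T(12)=-437194, T(13)=1006213; answer 1006213

1006213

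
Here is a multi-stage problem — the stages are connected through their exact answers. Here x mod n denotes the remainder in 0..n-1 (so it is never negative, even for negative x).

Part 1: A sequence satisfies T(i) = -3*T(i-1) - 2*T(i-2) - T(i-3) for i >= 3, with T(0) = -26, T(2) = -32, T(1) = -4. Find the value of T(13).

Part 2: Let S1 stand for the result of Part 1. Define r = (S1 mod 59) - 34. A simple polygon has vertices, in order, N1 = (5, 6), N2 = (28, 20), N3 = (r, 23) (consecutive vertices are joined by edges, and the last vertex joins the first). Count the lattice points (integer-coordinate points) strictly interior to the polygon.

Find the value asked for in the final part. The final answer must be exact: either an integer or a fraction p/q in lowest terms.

398

Part 1: T(3) = -3*(-32) - 2*(-4) - 1*(-26) = 130; iterating: T(3)=130, T(4)=-322, T(5)=738, T(6)=-1700, T(7)=3946, T(8)=-9176, T(9)=21336, T(10)=-49602, T(11)=115310, T(12)=-268062, T(13)=623168; answer 623168
Part 2: S1 = 623168; r = -24; cross terms: (5*20 - 28*6)=-68, (28*23 - -24*20)=1124, (-24*6 - 5*23)=-259; twice the area = |797| = 797; area = 797/2; boundary points = 1 + 1 + 1 = 3; strictly interior points = area - boundary/2 + 1 = 398; answer 398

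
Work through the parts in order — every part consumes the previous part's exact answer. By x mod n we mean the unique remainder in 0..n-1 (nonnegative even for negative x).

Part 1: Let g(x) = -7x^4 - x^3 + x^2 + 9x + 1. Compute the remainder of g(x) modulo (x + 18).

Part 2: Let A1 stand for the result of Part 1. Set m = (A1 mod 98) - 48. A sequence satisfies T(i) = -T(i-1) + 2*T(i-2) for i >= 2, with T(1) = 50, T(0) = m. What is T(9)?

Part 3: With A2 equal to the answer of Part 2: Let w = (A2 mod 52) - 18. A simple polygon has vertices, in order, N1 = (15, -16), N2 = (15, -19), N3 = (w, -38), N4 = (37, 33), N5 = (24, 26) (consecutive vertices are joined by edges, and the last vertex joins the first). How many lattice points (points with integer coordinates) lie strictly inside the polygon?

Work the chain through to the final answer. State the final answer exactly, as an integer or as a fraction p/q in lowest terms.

Part 1: remainder = value at the root: -7*(-18)^4 - 1*(-18)^3 + 1*(-18)^2 + 9*(-18)^1 + 1 = (-734832) + (5832) + (324) + (-162) + (1) = -728837; answer -728837
Part 2: A1 = -728837; m = 39; T(2) = -1*(50) + 2*(39) = 28; iterating: T(2)=28, T(3)=72, T(4)=-16, T(5)=160, T(6)=-192, T(7)=512, T(8)=-896, T(9)=1920; answer 1920
Part 3: A2 = 1920; w = 30; cross terms: (15*-19 - 15*-16)=-45, (15*-38 - 30*-19)=0, (30*33 - 37*-38)=2396, (37*26 - 24*33)=170, (24*-16 - 15*26)=-774; twice the area = |1747| = 1747; area = 1747/2; boundary points = 3 + 1 + 1 + 1 + 3 = 9; strictly interior points = area - boundary/2 + 1 = 870; answer 870

870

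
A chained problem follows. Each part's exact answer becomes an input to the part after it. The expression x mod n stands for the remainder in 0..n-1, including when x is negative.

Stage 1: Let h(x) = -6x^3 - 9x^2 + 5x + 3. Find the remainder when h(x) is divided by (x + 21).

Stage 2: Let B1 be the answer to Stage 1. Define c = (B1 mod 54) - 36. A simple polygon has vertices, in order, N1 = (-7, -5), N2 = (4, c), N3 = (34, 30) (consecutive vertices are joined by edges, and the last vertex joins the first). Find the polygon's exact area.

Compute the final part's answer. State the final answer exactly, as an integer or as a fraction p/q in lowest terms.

303/2

Stage 1: remainder = value at the root: -6*(-21)^3 - 9*(-21)^2 + 5*(-21)^1 + 3 = (55566) + (-3969) + (-105) + (3) = 51495; answer 51495
Stage 2: B1 = 51495; c = -3; cross terms: (-7*-3 - 4*-5)=41, (4*30 - 34*-3)=222, (34*-5 - -7*30)=40; twice the area = |303| = 303; area = 303/2; answer 303/2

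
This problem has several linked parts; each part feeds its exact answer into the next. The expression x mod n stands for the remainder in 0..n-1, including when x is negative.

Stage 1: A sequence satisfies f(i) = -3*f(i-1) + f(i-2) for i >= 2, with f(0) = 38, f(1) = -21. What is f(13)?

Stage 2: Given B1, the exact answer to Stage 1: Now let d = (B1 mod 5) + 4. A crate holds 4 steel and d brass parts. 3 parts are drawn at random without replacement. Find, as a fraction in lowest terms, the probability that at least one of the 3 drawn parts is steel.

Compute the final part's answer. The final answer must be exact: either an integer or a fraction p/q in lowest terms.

Stage 1: f(2) = -3*(-21) + 1*(38) = 101; iterating: f(2)=101, f(3)=-324, f(4)=1073, f(5)=-3543, f(6)=11702, f(7)=-38649, f(8)=127649, f(9)=-421596, f(10)=1392437, f(11)=-4598907, f(12)=15189158, f(13)=-50166381; answer -50166381
Stage 2: B1 = -50166381; d = 8; total draws C(12,3) = 220; complement C(8,3) = 56; favorable 220 - 56 = 164; P = 41/55; answer 41/55

41/55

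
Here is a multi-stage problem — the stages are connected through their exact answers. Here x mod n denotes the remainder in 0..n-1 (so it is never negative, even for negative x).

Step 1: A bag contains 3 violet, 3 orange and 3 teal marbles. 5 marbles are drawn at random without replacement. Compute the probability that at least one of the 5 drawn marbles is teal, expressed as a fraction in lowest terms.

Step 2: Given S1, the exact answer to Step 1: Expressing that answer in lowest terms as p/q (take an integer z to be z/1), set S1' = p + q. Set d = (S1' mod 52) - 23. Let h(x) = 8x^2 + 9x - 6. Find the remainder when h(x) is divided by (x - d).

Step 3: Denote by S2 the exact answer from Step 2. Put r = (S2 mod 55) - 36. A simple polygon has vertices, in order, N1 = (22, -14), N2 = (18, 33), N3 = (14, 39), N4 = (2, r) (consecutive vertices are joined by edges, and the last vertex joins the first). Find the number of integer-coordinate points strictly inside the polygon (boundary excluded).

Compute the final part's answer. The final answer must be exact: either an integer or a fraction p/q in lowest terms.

486

Step 1: total draws C(9,5) = 126; complement C(6,5) = 6; favorable 126 - 6 = 120; P = 20/21; answer 20/21
Step 2: S1 = 20/21; threaded value p + q = 41; d = 18; remainder = value at the root: 8*(18)^2 + 9*(18)^1 - 6 = (2592) + (162) + (-6) = 2748; answer 2748
Step 3: S2 = 2748; r = 17; cross terms: (22*33 - 18*-14)=978, (18*39 - 14*33)=240, (14*17 - 2*39)=160, (2*-14 - 22*17)=-402; twice the area = |976| = 976; area = 488; boundary points = 1 + 2 + 2 + 1 = 6; strictly interior points = area - boundary/2 + 1 = 486; answer 486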